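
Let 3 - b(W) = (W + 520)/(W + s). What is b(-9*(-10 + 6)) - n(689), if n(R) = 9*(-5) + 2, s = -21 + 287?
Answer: 6668/151 ≈ 44.159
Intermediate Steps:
s = 266
b(W) = 3 - (520 + W)/(266 + W) (b(W) = 3 - (W + 520)/(W + 266) = 3 - (520 + W)/(266 + W))
n(R) = -43 (n(R) = -45 + 2 = -43)
b(-9*(-10 + 6)) - n(689) = 2*(139 - 9*(-10 + 6))/(266 - 9*(-10 + 6)) - 1*(-43) = 2*(139 - 9*(-4))/(266 - 9*(-4)) + 43 = 2*(139 + 36)/(266 + 36) + 43 = 2*175/302 + 43 = 2*(1/302)*175 + 43 = 175/151 + 43 = 6668/151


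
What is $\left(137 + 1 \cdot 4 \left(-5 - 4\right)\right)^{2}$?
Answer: $10201$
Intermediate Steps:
$\left(137 + 1 \cdot 4 \left(-5 - 4\right)\right)^{2} = \left(137 + 4 \left(-5 - 4\right)\right)^{2} = \left(137 + 4 \left(-9\right)\right)^{2} = \left(137 - 36\right)^{2} = 101^{2} = 10201$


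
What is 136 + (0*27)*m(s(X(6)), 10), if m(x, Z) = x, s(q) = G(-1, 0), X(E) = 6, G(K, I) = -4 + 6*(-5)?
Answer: 136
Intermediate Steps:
G(K, I) = -34 (G(K, I) = -4 - 30 = -34)
s(q) = -34
136 + (0*27)*m(s(X(6)), 10) = 136 + (0*27)*(-34) = 136 + 0*(-34) = 136 + 0 = 136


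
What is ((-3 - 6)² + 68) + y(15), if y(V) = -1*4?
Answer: 145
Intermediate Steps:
y(V) = -4
((-3 - 6)² + 68) + y(15) = ((-3 - 6)² + 68) - 4 = ((-9)² + 68) - 4 = (81 + 68) - 4 = 149 - 4 = 145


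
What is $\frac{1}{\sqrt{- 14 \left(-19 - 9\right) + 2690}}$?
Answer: $\frac{\sqrt{3082}}{3082} \approx 0.018013$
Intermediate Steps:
$\frac{1}{\sqrt{- 14 \left(-19 - 9\right) + 2690}} = \frac{1}{\sqrt{\left(-14\right) \left(-28\right) + 2690}} = \frac{1}{\sqrt{392 + 2690}} = \frac{1}{\sqrt{3082}} = \frac{\sqrt{3082}}{3082}$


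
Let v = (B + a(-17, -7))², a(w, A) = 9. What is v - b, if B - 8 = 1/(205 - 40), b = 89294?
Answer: -2423155514/27225 ≈ -89005.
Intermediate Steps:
B = 1321/165 (B = 8 + 1/(205 - 40) = 8 + 1/165 = 1321/165 ≈ 8.0061)
v = 7873636/27225 (v = (1321/165 + 9)² = (2806/165)² = 7873636/27225 ≈ 289.21)
v - b = 7873636/27225 - 1*89294 = 7873636/27225 - 89294 = -2423155514/27225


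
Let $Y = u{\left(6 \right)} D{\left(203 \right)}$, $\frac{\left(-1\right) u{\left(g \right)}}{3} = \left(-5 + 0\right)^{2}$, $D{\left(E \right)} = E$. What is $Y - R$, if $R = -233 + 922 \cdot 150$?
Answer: $-153292$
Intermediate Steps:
$R = 138067$ ($R = -233 + 138300 = 138067$)
$u{\left(g \right)} = -75$ ($u{\left(g \right)} = - 3 \left(-5 + 0\right)^{2} = - 3 \left(-5\right)^{2} = \left(-3\right) 25 = -75$)
$Y = -15225$ ($Y = \left(-75\right) 203 = -15225$)
$Y - R = -15225 - 138067 = -153292$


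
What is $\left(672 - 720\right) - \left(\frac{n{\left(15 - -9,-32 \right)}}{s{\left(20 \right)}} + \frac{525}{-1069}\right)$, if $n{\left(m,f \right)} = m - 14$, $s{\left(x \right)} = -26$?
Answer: $- \frac{654886}{13897} \approx -47.124$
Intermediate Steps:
$n{\left(m,f \right)} = -14 + m$
$\left(672 - 720\right) - \left(\frac{n{\left(15 - -9,-32 \right)}}{s{\left(20 \right)}} + \frac{525}{-1069}\right) = \left(672 - 720\right) - \left(\frac{-14 + \left(15 - -9\right)}{-26} + \frac{525}{-1069}\right) = -48 - \left(\left(-14 + \left(15 + 9\right)\right) \left(- \frac{1}{26}\right) + 525 \left(- \frac{1}{1069}\right)\right) = -48 - \left(\left(-14 + 24\right) \left(- \frac{1}{26}\right) - \frac{525}{1069}\right) = -48 - \left(10 \left(- \frac{1}{26}\right) - \frac{525}{1069}\right) = -48 - \left(- \frac{5}{13} - \frac{525}{1069}\right) = -48 - - \frac{12170}{13897} = -48 + \frac{12170}{13897} = - \frac{654886}{13897}$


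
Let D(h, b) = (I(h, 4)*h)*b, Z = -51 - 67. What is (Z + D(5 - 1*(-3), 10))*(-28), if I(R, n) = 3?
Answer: -3416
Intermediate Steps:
Z = -118
D(h, b) = 3*b*h (D(h, b) = (3*h)*b = 3*b*h)
(Z + D(5 - 1*(-3), 10))*(-28) = (-118 + 3*10*(5 - 1*(-3)))*(-28) = (-118 + 3*10*(5 + 3))*(-28) = (-118 + 3*10*8)*(-28) = (-118 + 240)*(-28) = 122*(-28) = -3416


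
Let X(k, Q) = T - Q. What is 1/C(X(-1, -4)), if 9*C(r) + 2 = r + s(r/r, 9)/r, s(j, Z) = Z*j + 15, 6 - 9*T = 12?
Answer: 135/128 ≈ 1.0547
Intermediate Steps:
T = -2/3 (T = 2/3 - 1/9*12 = 2/3 - 4/3 = -2/3 ≈ -0.66667)
X(k, Q) = -2/3 - Q
s(j, Z) = 15 + Z*j
C(r) = -2/9 + r/9 + 8/(3*r) (C(r) = -2/9 + (r + (15 + 9*(r/r))/r)/9 = -2/9 + (r + (15 + 9*1)/r)/9 = -2/9 + (r + (15 + 9)/r)/9 = -2/9 + (r + 24/r)/9 = -2/9 + (r/9 + 8/(3*r)) = -2/9 + r/9 + 8/(3*r))
1/C(X(-1, -4)) = 1/((24 + (-2/3 - 1*(-4))*(-2 + (-2/3 - 1*(-4))))/(9*(-2/3 - 1*(-4)))) = 1/((24 + (-2/3 + 4)*(-2 + (-2/3 + 4)))/(9*(-2/3 + 4))) = 1/((24 + 10*(-2 + 10/3)/3)/(9*(10/3))) = 1/((1/9)*(3/10)*(24 + (10/3)*(4/3))) = 1/((1/9)*(3/10)*(24 + 40/9)) = 1/((1/9)*(3/10)*(256/9)) = 1/(128/135) = 135/128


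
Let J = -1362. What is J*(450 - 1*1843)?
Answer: 1897266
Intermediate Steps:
J*(450 - 1*1843) = -1362*(450 - 1*1843) = -1362*(450 - 1843) = -1362*(-1393) = 1897266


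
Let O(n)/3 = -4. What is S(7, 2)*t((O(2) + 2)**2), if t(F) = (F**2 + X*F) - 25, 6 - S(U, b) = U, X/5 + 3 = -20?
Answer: 1525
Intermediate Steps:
X = -115 (X = -15 + 5*(-20) = -15 - 100 = -115)
O(n) = -12 (O(n) = 3*(-4) = -12)
S(U, b) = 6 - U
t(F) = -25 + F**2 - 115*F (t(F) = (F**2 - 115*F) - 25 = -25 + F**2 - 115*F)
S(7, 2)*t((O(2) + 2)**2) = (6 - 1*7)*(-25 + ((-12 + 2)**2)**2 - 115*(-12 + 2)**2) = (6 - 7)*(-25 + ((-10)**2)**2 - 115*(-10)**2) = -(-25 + 100**2 - 115*100) = -(-25 + 10000 - 11500) = -1*(-1525) = 1525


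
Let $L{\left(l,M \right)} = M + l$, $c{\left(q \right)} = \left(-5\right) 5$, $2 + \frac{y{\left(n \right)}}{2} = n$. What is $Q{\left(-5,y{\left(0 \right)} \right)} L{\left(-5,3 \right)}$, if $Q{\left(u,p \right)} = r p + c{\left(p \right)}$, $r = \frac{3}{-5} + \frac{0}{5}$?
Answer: $\frac{226}{5} \approx 45.2$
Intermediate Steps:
$y{\left(n \right)} = -4 + 2 n$
$c{\left(q \right)} = -25$
$r = - \frac{3}{5}$ ($r = 3 \left(- \frac{1}{5}\right) + 0 \cdot \frac{1}{5} = - \frac{3}{5} + 0 = - \frac{3}{5} \approx -0.6$)
$Q{\left(u,p \right)} = -25 - \frac{3 p}{5}$ ($Q{\left(u,p \right)} = - \frac{3 p}{5} - 25 = -25 - \frac{3 p}{5}$)
$Q{\left(-5,y{\left(0 \right)} \right)} L{\left(-5,3 \right)} = \left(-25 - \frac{3 \left(-4 + 2 \cdot 0\right)}{5}\right) \left(3 - 5\right) = \left(-25 - \frac{3 \left(-4 + 0\right)}{5}\right) \left(-2\right) = \left(-25 - - \frac{12}{5}\right) \left(-2\right) = \left(-25 + \frac{12}{5}\right) \left(-2\right) = \left(- \frac{113}{5}\right) \left(-2\right) = \frac{226}{5}$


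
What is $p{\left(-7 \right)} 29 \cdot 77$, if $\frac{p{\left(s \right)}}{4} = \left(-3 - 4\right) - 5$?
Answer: $-107184$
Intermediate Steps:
$p{\left(s \right)} = -48$ ($p{\left(s \right)} = 4 \left(\left(-3 - 4\right) - 5\right) = 4 \left(-7 - 5\right) = 4 \left(-12\right) = -48$)
$p{\left(-7 \right)} 29 \cdot 77 = \left(-48\right) 29 \cdot 77 = \left(-1392\right) 77 = -107184$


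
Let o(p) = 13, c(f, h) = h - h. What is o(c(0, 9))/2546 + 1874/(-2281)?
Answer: -4741551/5807426 ≈ -0.81646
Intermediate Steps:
c(f, h) = 0
o(c(0, 9))/2546 + 1874/(-2281) = 13/2546 + 1874/(-2281) = 13*(1/2546) + 1874*(-1/2281) = 13/2546 - 1874/2281 = -4741551/5807426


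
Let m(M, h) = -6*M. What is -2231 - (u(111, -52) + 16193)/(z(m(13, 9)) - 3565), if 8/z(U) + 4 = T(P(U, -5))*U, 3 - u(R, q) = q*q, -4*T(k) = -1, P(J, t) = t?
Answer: -373216777/167571 ≈ -2227.2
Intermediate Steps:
T(k) = 1/4 (T(k) = -1/4*(-1) = 1/4)
u(R, q) = 3 - q**2 (u(R, q) = 3 - q*q = 3 - q**2)
z(U) = 8/(-4 + U/4)
-2231 - (u(111, -52) + 16193)/(z(m(13, 9)) - 3565) = -2231 - ((3 - 1*(-52)**2) + 16193)/(32/(-16 - 6*13) - 3565) = -2231 - ((3 - 1*2704) + 16193)/(32/(-16 - 78) - 3565) = -2231 - ((3 - 2704) + 16193)/(32/(-94) - 3565) = -2231 - (-2701 + 16193)/(32*(-1/94) - 3565) = -2231 - 13492/(-16/47 - 3565) = -2231 - 13492/(-167571/47) = -2231 - 13492*(-47)/167571 = -2231 - 1*(-634124/167571) = -2231 + 634124/167571 = -373216777/167571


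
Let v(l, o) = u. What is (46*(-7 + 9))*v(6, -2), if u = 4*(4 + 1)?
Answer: 1840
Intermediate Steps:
u = 20 (u = 4*5 = 20)
v(l, o) = 20
(46*(-7 + 9))*v(6, -2) = (46*(-7 + 9))*20 = (46*2)*20 = 92*20 = 1840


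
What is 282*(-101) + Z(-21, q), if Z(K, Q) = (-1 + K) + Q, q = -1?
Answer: -28505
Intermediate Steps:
Z(K, Q) = -1 + K + Q
282*(-101) + Z(-21, q) = 282*(-101) + (-1 - 21 - 1) = -28482 - 23 = -28505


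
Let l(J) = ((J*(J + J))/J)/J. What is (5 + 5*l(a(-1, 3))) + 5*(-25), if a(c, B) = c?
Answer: -110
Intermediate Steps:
l(J) = 2 (l(J) = ((J*(2*J))/J)/J = ((2*J²)/J)/J = (2*J)/J = 2)
(5 + 5*l(a(-1, 3))) + 5*(-25) = (5 + 5*2) + 5*(-25) = (5 + 10) - 125 = 15 - 125 = -110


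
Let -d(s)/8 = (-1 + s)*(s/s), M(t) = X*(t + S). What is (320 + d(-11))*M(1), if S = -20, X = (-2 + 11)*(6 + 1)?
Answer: -497952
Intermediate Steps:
X = 63 (X = 9*7 = 63)
M(t) = -1260 + 63*t (M(t) = 63*(t - 20) = 63*(-20 + t) = -1260 + 63*t)
d(s) = 8 - 8*s (d(s) = -8*(-1 + s)*s/s = -8*(-1 + s) = 8 - 8*s)
(320 + d(-11))*M(1) = (320 + (8 - 8*(-11)))*(-1260 + 63*1) = (320 + (8 + 88))*(-1260 + 63) = (320 + 96)*(-1197) = 416*(-1197) = -497952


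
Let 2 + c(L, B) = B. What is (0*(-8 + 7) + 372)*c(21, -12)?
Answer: -5208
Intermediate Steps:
c(L, B) = -2 + B
(0*(-8 + 7) + 372)*c(21, -12) = (0*(-8 + 7) + 372)*(-2 - 12) = (0*(-1) + 372)*(-14) = (0 + 372)*(-14) = 372*(-14) = -5208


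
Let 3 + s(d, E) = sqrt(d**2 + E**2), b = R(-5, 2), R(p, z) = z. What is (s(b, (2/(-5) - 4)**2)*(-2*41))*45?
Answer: 11070 - 1476*sqrt(59189)/5 ≈ -60749.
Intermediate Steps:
b = 2
s(d, E) = -3 + sqrt(E**2 + d**2) (s(d, E) = -3 + sqrt(d**2 + E**2) = -3 + sqrt(E**2 + d**2))
(s(b, (2/(-5) - 4)**2)*(-2*41))*45 = ((-3 + sqrt(((2/(-5) - 4)**2)**2 + 2**2))*(-2*41))*45 = ((-3 + sqrt(((2*(-1/5) - 4)**2)**2 + 4))*(-82))*45 = ((-3 + sqrt(((-2/5 - 4)**2)**2 + 4))*(-82))*45 = ((-3 + sqrt(((-22/5)**2)**2 + 4))*(-82))*45 = ((-3 + sqrt((484/25)**2 + 4))*(-82))*45 = ((-3 + sqrt(234256/625 + 4))*(-82))*45 = ((-3 + sqrt(236756/625))*(-82))*45 = ((-3 + 2*sqrt(59189)/25)*(-82))*45 = (246 - 164*sqrt(59189)/25)*45 = 11070 - 1476*sqrt(59189)/5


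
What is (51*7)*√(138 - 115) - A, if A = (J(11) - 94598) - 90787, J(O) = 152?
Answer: 185233 + 357*√23 ≈ 1.8695e+5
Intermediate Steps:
A = -185233 (A = (152 - 94598) - 90787 = -94446 - 90787 = -185233)
(51*7)*√(138 - 115) - A = (51*7)*√(138 - 115) - 1*(-185233) = 357*√23 + 185233 = 185233 + 357*√23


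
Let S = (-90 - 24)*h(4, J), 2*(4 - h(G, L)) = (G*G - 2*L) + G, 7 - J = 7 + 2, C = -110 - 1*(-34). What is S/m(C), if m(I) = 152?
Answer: 6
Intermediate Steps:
C = -76 (C = -110 + 34 = -76)
J = -2 (J = 7 - (7 + 2) = 7 - 1*9 = 7 - 9 = -2)
h(G, L) = 4 + L - G/2 - G²/2 (h(G, L) = 4 - ((G*G - 2*L) + G)/2 = 4 - ((G² - 2*L) + G)/2 = 4 - (G + G² - 2*L)/2 = 4 + (L - G/2 - G²/2) = 4 + L - G/2 - G²/2)
S = 912 (S = (-90 - 24)*(4 - 2 - ½*4 - ½*4²) = -114*(4 - 2 - 2 - ½*16) = -114*(4 - 2 - 2 - 8) = -114*(-8) = 912)
S/m(C) = 912/152 = 912*(1/152) = 6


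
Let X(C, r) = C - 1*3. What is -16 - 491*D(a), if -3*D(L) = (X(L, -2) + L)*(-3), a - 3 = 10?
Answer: -11309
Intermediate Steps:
X(C, r) = -3 + C (X(C, r) = C - 3 = -3 + C)
a = 13 (a = 3 + 10 = 13)
D(L) = -3 + 2*L (D(L) = -((-3 + L) + L)*(-3)/3 = -(-3 + 2*L)*(-3)/3 = -(9 - 6*L)/3 = -3 + 2*L)
-16 - 491*D(a) = -16 - 491*(-3 + 2*13) = -16 - 491*(-3 + 26) = -16 - 491*23 = -16 - 11293 = -11309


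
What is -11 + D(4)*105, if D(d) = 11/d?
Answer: 1111/4 ≈ 277.75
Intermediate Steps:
-11 + D(4)*105 = -11 + (11/4)*105 = -11 + 1155/4 = 1111/4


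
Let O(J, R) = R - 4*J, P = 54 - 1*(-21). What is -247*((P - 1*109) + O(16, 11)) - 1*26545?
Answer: -5056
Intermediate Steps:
P = 75 (P = 54 + 21 = 75)
-247*((P - 1*109) + O(16, 11)) - 1*26545 = -247*((75 - 1*109) + (11 - 4*16)) - 1*26545 = -247*((75 - 109) + (11 - 64)) - 26545 = -247*(-34 - 53) - 26545 = -247*(-87) - 26545 = 21489 - 26545 = -5056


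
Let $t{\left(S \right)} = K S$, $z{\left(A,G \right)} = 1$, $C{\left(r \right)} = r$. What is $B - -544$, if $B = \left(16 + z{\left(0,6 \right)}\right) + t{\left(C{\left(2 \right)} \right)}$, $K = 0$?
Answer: $561$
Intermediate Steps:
$t{\left(S \right)} = 0$ ($t{\left(S \right)} = 0 S = 0$)
$B = 17$ ($B = \left(16 + 1\right) + 0 = 17 + 0 = 17$)
$B - -544 = 17 - -544 = 17 + 544 = 561$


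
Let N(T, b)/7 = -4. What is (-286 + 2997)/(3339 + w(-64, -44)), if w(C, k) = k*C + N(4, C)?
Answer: 2711/6127 ≈ 0.44247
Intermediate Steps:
N(T, b) = -28 (N(T, b) = 7*(-4) = -28)
w(C, k) = -28 + C*k (w(C, k) = k*C - 28 = C*k - 28 = -28 + C*k)
(-286 + 2997)/(3339 + w(-64, -44)) = (-286 + 2997)/(3339 + (-28 - 64*(-44))) = 2711/(3339 + (-28 + 2816)) = 2711/(3339 + 2788) = 2711/6127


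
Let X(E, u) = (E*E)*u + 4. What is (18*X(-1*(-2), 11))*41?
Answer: 35424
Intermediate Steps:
X(E, u) = 4 + u*E² (X(E, u) = E²*u + 4 = u*E² + 4 = 4 + u*E²)
(18*X(-1*(-2), 11))*41 = (18*(4 + 11*(-1*(-2))²))*41 = (18*(4 + 11*2²))*41 = (18*(4 + 11*4))*41 = (18*(4 + 44))*41 = (18*48)*41 = 864*41 = 35424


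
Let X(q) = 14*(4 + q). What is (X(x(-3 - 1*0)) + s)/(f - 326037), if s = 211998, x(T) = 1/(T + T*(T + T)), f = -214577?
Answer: -1590412/4054605 ≈ -0.39225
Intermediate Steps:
x(T) = 1/(T + 2*T²) (x(T) = 1/(T + T*(2*T)) = 1/(T + 2*T²))
X(q) = 56 + 14*q
(X(x(-3 - 1*0)) + s)/(f - 326037) = ((56 + 14*(1/((-3 - 1*0)*(1 + 2*(-3 - 1*0))))) + 211998)/(-214577 - 326037) = ((56 + 14*(1/((-3 + 0)*(1 + 2*(-3 + 0))))) + 211998)/(-540614) = ((56 + 14*(1/((-3)*(1 + 2*(-3))))) + 211998)*(-1/540614) = ((56 + 14*(-1/(3*(1 - 6)))) + 211998)*(-1/540614) = ((56 + 14*(-⅓/(-5))) + 211998)*(-1/540614) = ((56 + 14*(-⅓*(-⅕))) + 211998)*(-1/540614) = ((56 + 14*(1/15)) + 211998)*(-1/540614) = ((56 + 14/15) + 211998)*(-1/540614) = (854/15 + 211998)*(-1/540614) = (3180824/15)*(-1/540614) = -1590412/4054605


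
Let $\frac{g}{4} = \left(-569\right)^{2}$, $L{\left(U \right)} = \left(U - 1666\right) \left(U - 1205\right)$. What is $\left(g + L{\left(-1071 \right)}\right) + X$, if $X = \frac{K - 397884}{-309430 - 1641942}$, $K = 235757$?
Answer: $\frac{14683012915759}{1951372} \approx 7.5245 \cdot 10^{6}$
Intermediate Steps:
$L{\left(U \right)} = \left(-1666 + U\right) \left(-1205 + U\right)$
$X = \frac{162127}{1951372}$ ($X = \frac{235757 - 397884}{-309430 - 1641942} = - \frac{162127}{-1951372} = \left(-162127\right) \left(- \frac{1}{1951372}\right) = \frac{162127}{1951372} \approx 0.083084$)
$g = 1295044$ ($g = 4 \left(-569\right)^{2} = 4 \cdot 323761 = 1295044$)
$\left(g + L{\left(-1071 \right)}\right) + X = \left(1295044 + \left(2007530 + \left(-1071\right)^{2} - -3074841\right)\right) + \frac{162127}{1951372} = \left(1295044 + \left(2007530 + 1147041 + 3074841\right)\right) + \frac{162127}{1951372} = \left(1295044 + 6229412\right) + \frac{162127}{1951372} = 7524456 + \frac{162127}{1951372} = \frac{14683012915759}{1951372}$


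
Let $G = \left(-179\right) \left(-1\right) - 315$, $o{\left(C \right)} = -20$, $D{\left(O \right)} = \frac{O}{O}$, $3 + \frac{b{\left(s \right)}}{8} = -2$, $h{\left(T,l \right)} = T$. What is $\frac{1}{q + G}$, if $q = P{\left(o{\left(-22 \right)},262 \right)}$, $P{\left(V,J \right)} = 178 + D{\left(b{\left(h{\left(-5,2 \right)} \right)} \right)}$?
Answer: $\frac{1}{43} \approx 0.023256$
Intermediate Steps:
$b{\left(s \right)} = -40$ ($b{\left(s \right)} = -24 + 8 \left(-2\right) = -24 - 16 = -40$)
$D{\left(O \right)} = 1$
$G = -136$ ($G = 179 - 315 = -136$)
$P{\left(V,J \right)} = 179$ ($P{\left(V,J \right)} = 178 + 1 = 179$)
$q = 179$
$\frac{1}{q + G} = \frac{1}{179 - 136} = \frac{1}{43}$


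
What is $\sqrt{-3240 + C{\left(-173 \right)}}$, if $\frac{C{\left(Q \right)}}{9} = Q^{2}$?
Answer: $3 \sqrt{29569} \approx 515.87$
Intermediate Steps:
$C{\left(Q \right)} = 9 Q^{2}$
$\sqrt{-3240 + C{\left(-173 \right)}} = \sqrt{-3240 + 9 \left(-173\right)^{2}} = \sqrt{-3240 + 9 \cdot 29929} = \sqrt{-3240 + 269361} = \sqrt{266121} = 3 \sqrt{29569}$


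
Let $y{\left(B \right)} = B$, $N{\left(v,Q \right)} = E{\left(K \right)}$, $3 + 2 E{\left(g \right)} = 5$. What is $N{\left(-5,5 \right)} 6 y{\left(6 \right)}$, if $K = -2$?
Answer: $36$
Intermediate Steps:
$E{\left(g \right)} = 1$ ($E{\left(g \right)} = - \frac{3}{2} + \frac{1}{2} \cdot 5 = - \frac{3}{2} + \frac{5}{2} = 1$)
$N{\left(v,Q \right)} = 1$
$N{\left(-5,5 \right)} 6 y{\left(6 \right)} = 1 \cdot 6 \cdot 6 = 6 \cdot 6 = 36$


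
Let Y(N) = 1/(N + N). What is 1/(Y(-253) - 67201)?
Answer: -506/34003707 ≈ -1.4881e-5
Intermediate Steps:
Y(N) = 1/(2*N)
1/(Y(-253) - 67201) = 1/((½)/(-253) - 67201) = 1/((½)*(-1/253) - 67201) = 1/(-1/506 - 67201) = 1/(-34003707/506) = -506/34003707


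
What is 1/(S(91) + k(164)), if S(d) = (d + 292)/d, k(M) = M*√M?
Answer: -34853/36526880575 + 2716168*√41/36526880575 ≈ 0.00047519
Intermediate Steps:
k(M) = M^(3/2)
S(d) = (292 + d)/d
1/(S(91) + k(164)) = 1/((292 + 91)/91 + 164^(3/2)) = 1/((1/91)*383 + 328*√41) = 1/(383/91 + 328*√41)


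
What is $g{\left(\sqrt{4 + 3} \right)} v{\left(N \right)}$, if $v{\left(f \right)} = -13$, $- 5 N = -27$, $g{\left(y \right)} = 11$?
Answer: $-143$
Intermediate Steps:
$N = \frac{27}{5}$ ($N = \left(- \frac{1}{5}\right) \left(-27\right) = \frac{27}{5} \approx 5.4$)
$g{\left(\sqrt{4 + 3} \right)} v{\left(N \right)} = 11 \left(-13\right) = -143$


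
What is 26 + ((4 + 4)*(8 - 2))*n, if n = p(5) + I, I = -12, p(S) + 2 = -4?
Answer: -838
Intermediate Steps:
p(S) = -6 (p(S) = -2 - 4 = -6)
n = -18 (n = -6 - 12 = -18)
26 + ((4 + 4)*(8 - 2))*n = 26 + ((4 + 4)*(8 - 2))*(-18) = 26 + (8*6)*(-18) = 26 + 48*(-18) = 26 - 864 = -838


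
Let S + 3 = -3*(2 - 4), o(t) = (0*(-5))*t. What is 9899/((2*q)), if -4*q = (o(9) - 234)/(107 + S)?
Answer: 1088890/117 ≈ 9306.8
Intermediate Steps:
o(t) = 0 (o(t) = 0*t = 0)
S = 3 (S = -3 - 3*(2 - 4) = -3 - 3*(-2) = -3 + 6 = 3)
q = 117/220 (q = -(0 - 234)/(4*(107 + 3)) = -(-117)/(2*110) = -¼*(-117/55) = 117/220 ≈ 0.53182)
9899/((2*q)) = 9899/((2*(117/220))) = 9899/(117/110) = 9899*(110/117) = 1088890/117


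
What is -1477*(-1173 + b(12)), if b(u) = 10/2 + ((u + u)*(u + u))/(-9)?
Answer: 1819664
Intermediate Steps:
b(u) = 5 - 4*u²/9 (b(u) = 10*(½) + ((2*u)*(2*u))*(-⅑) = 5 + (4*u²)*(-⅑) = 5 - 4*u²/9)
-1477*(-1173 + b(12)) = -1477*(-1173 + (5 - 4/9*12²)) = -1477*(-1173 + (5 - 4/9*144)) = -1477*(-1173 + (5 - 64)) = -1477*(-1173 - 59) = -1477*(-1232) = 1819664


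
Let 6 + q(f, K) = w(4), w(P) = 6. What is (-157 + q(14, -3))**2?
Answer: 24649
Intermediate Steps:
q(f, K) = 0 (q(f, K) = -6 + 6 = 0)
(-157 + q(14, -3))**2 = (-157 + 0)**2 = (-157)**2 = 24649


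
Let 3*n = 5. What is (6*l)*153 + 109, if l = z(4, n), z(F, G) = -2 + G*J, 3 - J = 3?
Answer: -1727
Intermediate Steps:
J = 0 (J = 3 - 1*3 = 3 - 3 = 0)
n = 5/3 (n = (1/3)*5 = 5/3 ≈ 1.6667)
z(F, G) = -2 (z(F, G) = -2 + G*0 = -2 + 0 = -2)
l = -2
(6*l)*153 + 109 = (6*(-2))*153 + 109 = -12*153 + 109 = -1836 + 109 = -1727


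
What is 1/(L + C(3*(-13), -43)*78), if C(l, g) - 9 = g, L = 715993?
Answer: 1/713341 ≈ 1.4019e-6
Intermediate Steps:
C(l, g) = 9 + g
1/(L + C(3*(-13), -43)*78) = 1/(715993 + (9 - 43)*78) = 1/(715993 - 34*78) = 1/(715993 - 2652) = 1/713341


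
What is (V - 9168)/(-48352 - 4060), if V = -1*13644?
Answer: 5703/13103 ≈ 0.43524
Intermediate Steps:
V = -13644
(V - 9168)/(-48352 - 4060) = (-13644 - 9168)/(-48352 - 4060) = -22812/(-52412) = -22812*(-1/52412) = 5703/13103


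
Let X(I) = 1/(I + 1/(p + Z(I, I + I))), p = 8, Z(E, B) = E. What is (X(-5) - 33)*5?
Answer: -2325/14 ≈ -166.07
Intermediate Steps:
X(I) = 1/(I + 1/(8 + I))
(X(-5) - 33)*5 = ((8 - 5)/(1 + (-5)² + 8*(-5)) - 33)*5 = (3/(1 + 25 - 40) - 33)*5 = (3/(-14) - 33)*5 = (-1/14*3 - 33)*5 = (-3/14 - 33)*5 = -465/14*5 = -2325/14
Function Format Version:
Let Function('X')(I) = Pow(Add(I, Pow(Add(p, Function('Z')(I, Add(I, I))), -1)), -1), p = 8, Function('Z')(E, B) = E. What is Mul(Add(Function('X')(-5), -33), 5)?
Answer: Rational(-2325, 14) ≈ -166.07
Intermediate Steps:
Function('X')(I) = Pow(Add(I, Pow(Add(8, I), -1)), -1)
Mul(Add(Function('X')(-5), -33), 5) = Mul(Add(Mul(Pow(Add(1, Pow(-5, 2), Mul(8, -5)), -1), Add(8, -5)), -33), 5) = Mul(Add(Mul(Pow(Add(1, 25, -40), -1), 3), -33), 5) = Mul(Add(Mul(Pow(-14, -1), 3), -33), 5) = Mul(Add(Mul(Rational(-1, 14), 3), -33), 5) = Mul(Add(Rational(-3, 14), -33), 5) = Mul(Rational(-465, 14), 5) = Rational(-2325, 14)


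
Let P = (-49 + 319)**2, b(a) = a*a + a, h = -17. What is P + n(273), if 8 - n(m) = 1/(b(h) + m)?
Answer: 39734859/545 ≈ 72908.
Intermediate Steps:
b(a) = a + a**2 (b(a) = a**2 + a = a + a**2)
P = 72900 (P = 270**2 = 72900)
n(m) = 8 - 1/(272 + m) (n(m) = 8 - 1/(-17*(1 - 17) + m) = 8 - 1/(-17*(-16) + m) = 8 - 1/(272 + m))
P + n(273) = 72900 + (2175 + 8*273)/(272 + 273) = 72900 + (2175 + 2184)/545 = 72900 + (1/545)*4359 = 72900 + 4359/545 = 39734859/545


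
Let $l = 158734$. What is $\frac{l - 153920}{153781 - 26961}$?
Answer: $\frac{2407}{63410} \approx 0.037959$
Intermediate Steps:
$\frac{l - 153920}{153781 - 26961} = \frac{158734 - 153920}{153781 - 26961} = \frac{4814}{126820} = 4814 \cdot \frac{1}{126820} = \frac{2407}{63410}$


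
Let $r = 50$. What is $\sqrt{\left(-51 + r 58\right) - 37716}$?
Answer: $i \sqrt{34867} \approx 186.73 i$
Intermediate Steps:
$\sqrt{\left(-51 + r 58\right) - 37716} = \sqrt{\left(-51 + 50 \cdot 58\right) - 37716} = \sqrt{\left(-51 + 2900\right) - 37716} = \sqrt{2849 - 37716} = \sqrt{-34867} = i \sqrt{34867}$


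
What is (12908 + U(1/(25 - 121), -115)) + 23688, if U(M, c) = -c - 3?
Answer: 36708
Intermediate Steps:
U(M, c) = -3 - c
(12908 + U(1/(25 - 121), -115)) + 23688 = (12908 + (-3 - 1*(-115))) + 23688 = (12908 + (-3 + 115)) + 23688 = (12908 + 112) + 23688 = 13020 + 23688 = 36708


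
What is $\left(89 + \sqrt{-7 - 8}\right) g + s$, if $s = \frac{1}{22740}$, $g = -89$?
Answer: $- \frac{180123539}{22740} - 89 i \sqrt{15} \approx -7921.0 - 344.7 i$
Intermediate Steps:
$s = \frac{1}{22740} \approx 4.3975 \cdot 10^{-5}$
$\left(89 + \sqrt{-7 - 8}\right) g + s = \left(89 + \sqrt{-7 - 8}\right) \left(-89\right) + \frac{1}{22740} = \left(89 + \sqrt{-15}\right) \left(-89\right) + \frac{1}{22740} = \left(89 + i \sqrt{15}\right) \left(-89\right) + \frac{1}{22740} = \left(-7921 - 89 i \sqrt{15}\right) + \frac{1}{22740} = - \frac{180123539}{22740} - 89 i \sqrt{15}$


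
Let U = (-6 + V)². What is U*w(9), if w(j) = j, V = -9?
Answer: 2025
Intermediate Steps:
U = 225 (U = (-6 - 9)² = (-15)² = 225)
U*w(9) = 225*9 = 2025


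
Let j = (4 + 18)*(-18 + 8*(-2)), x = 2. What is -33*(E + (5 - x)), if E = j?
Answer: 24585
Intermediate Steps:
j = -748 (j = 22*(-18 - 16) = 22*(-34) = -748)
E = -748
-33*(E + (5 - x)) = -33*(-748 + (5 - 1*2)) = -33*(-748 + (5 - 2)) = -33*(-748 + 3) = -33*(-745) = 24585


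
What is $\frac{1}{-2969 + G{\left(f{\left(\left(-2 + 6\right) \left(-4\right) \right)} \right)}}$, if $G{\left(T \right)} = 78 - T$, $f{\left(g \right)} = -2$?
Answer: $- \frac{1}{2889} \approx -0.00034614$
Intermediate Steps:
$\frac{1}{-2969 + G{\left(f{\left(\left(-2 + 6\right) \left(-4\right) \right)} \right)}} = \frac{1}{-2969 + \left(78 - -2\right)} = \frac{1}{-2969 + \left(78 + 2\right)} = \frac{1}{-2969 + 80} = \frac{1}{-2889} = - \frac{1}{2889}$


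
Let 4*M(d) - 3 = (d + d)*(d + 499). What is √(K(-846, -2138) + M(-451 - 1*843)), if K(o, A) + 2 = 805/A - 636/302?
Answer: √53608981242583373/322838 ≈ 717.19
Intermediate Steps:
K(o, A) = -620/151 + 805/A (K(o, A) = -2 + (805/A - 636/302) = -2 + (805/A - 636*1/302) = -2 + (805/A - 318/151) = -2 + (-318/151 + 805/A) = -620/151 + 805/A)
M(d) = ¾ + d*(499 + d)/2 (M(d) = ¾ + ((d + d)*(d + 499))/4 = ¾ + ((2*d)*(499 + d))/4 = ¾ + (2*d*(499 + d))/4 = ¾ + d*(499 + d)/2)
√(K(-846, -2138) + M(-451 - 1*843)) = √((-620/151 + 805/(-2138)) + (¾ + (-451 - 1*843)²/2 + 499*(-451 - 1*843)/2)) = √((-620/151 + 805*(-1/2138)) + (¾ + (-451 - 843)²/2 + 499*(-451 - 843)/2)) = √((-620/151 - 805/2138) + (¾ + (½)*(-1294)² + (499/2)*(-1294))) = √(-1447115/322838 + (¾ + (½)*1674436 - 322853)) = √(-1447115/322838 + (¾ + 837218 - 322853)) = √(-1447115/322838 + 2057463/4) = √(332110725767/645676) = √53608981242583373/322838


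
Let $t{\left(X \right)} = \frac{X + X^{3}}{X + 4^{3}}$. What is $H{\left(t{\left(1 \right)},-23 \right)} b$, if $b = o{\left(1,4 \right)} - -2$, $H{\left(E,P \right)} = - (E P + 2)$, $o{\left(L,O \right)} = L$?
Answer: $- \frac{252}{65} \approx -3.8769$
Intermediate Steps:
$t{\left(X \right)} = \frac{X + X^{3}}{64 + X}$ ($t{\left(X \right)} = \frac{X + X^{3}}{X + 64} = \frac{X + X^{3}}{64 + X}$)
$H{\left(E,P \right)} = -2 - E P$ ($H{\left(E,P \right)} = - (2 + E P) = -2 - E P$)
$b = 3$ ($b = 1 - -2 = 1 + 2 = 3$)
$H{\left(t{\left(1 \right)},-23 \right)} b = \left(-2 - \frac{1 + 1^{3}}{64 + 1} \left(-23\right)\right) 3 = \left(-2 - \frac{1 + 1}{65} \left(-23\right)\right) 3 = \left(-2 - \frac{1}{65} \cdot 2 \left(-23\right)\right) 3 = \left(-2 - \frac{2}{65} \left(-23\right)\right) 3 = \left(-2 + \frac{46}{65}\right) 3 = \left(- \frac{84}{65}\right) 3 = - \frac{252}{65}$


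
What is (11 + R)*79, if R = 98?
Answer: 8611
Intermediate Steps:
(11 + R)*79 = (11 + 98)*79 = 109*79 = 8611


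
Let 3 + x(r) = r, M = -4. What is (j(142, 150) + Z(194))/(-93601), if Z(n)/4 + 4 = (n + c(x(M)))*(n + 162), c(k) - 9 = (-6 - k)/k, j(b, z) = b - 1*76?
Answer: -2022430/655207 ≈ -3.0867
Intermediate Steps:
j(b, z) = -76 + b (j(b, z) = b - 76 = -76 + b)
x(r) = -3 + r
c(k) = 9 + (-6 - k)/k
Z(n) = -16 + 4*(162 + n)*(62/7 + n) (Z(n) = -16 + 4*((n + (8 - 6/(-3 - 4)))*(n + 162)) = -16 + 4*((n + (8 - 6/(-7)))*(162 + n)) = -16 + 4*((n + (8 - 6*(-1/7)))*(162 + n)) = -16 + 4*((n + (8 + 6/7))*(162 + n)) = -16 + 4*((n + 62/7)*(162 + n)) = -16 + 4*((62/7 + n)*(162 + n)) = -16 + 4*((162 + n)*(62/7 + n)) = -16 + 4*(162 + n)*(62/7 + n))
(j(142, 150) + Z(194))/(-93601) = ((-76 + 142) + (40064/7 + 4*194**2 + (4784/7)*194))/(-93601) = (66 + (40064/7 + 4*37636 + 928096/7))*(-1/93601) = (66 + (40064/7 + 150544 + 928096/7))*(-1/93601) = (66 + 2021968/7)*(-1/93601) = (2022430/7)*(-1/93601) = -2022430/655207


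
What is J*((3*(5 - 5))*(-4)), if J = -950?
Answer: 0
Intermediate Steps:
J*((3*(5 - 5))*(-4)) = -950*3*(5 - 5)*(-4) = -950*3*0*(-4) = -0*(-4) = -950*0 = 0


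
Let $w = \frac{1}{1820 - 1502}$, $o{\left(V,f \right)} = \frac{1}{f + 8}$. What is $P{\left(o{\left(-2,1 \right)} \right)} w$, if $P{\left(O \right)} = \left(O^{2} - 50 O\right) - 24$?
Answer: $- \frac{2393}{25758} \approx -0.092903$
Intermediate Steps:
$o{\left(V,f \right)} = \frac{1}{8 + f}$
$w = \frac{1}{318} \approx 0.0031447$
$P{\left(O \right)} = -24 + O^{2} - 50 O$
$P{\left(o{\left(-2,1 \right)} \right)} w = \left(-24 + \left(\frac{1}{8 + 1}\right)^{2} - \frac{50}{8 + 1}\right) \frac{1}{318} = \left(-24 + \left(\frac{1}{9}\right)^{2} - \frac{50}{9}\right) \frac{1}{318} = \left(-24 + \frac{1}{81} - \frac{50}{9}\right) \frac{1}{318} = \left(- \frac{2393}{81}\right) \frac{1}{318} = - \frac{2393}{25758}$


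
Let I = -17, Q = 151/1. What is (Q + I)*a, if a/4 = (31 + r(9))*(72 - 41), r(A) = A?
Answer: 664640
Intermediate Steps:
Q = 151 (Q = 151*1 = 151)
a = 4960 (a = 4*((31 + 9)*(72 - 41)) = 4*(40*31) = 4*1240 = 4960)
(Q + I)*a = (151 - 17)*4960 = 134*4960 = 664640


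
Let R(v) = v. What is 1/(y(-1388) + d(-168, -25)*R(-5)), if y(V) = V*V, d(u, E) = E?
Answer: 1/1926669 ≈ 5.1903e-7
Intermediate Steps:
y(V) = V**2
1/(y(-1388) + d(-168, -25)*R(-5)) = 1/((-1388)**2 - 25*(-5)) = 1/(1926544 + 125) = 1/1926669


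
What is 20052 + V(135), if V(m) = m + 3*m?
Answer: 20592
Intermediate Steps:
V(m) = 4*m
20052 + V(135) = 20052 + 4*135 = 20052 + 540 = 20592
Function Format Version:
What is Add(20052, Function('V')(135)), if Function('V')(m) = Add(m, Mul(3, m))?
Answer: 20592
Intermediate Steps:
Function('V')(m) = Mul(4, m)
Add(20052, Function('V')(135)) = Add(20052, Mul(4, 135)) = Add(20052, 540) = 20592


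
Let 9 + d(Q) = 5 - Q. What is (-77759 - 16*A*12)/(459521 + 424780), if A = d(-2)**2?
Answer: -78527/884301 ≈ -0.088801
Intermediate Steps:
d(Q) = -4 - Q (d(Q) = -9 + (5 - Q) = -4 - Q)
A = 4 (A = (-4 - 1*(-2))**2 = (-4 + 2)**2 = (-2)**2 = 4)
(-77759 - 16*A*12)/(459521 + 424780) = (-77759 - 16*4*12)/(459521 + 424780) = (-77759 - 64*12)/884301 = (-77759 - 768)*(1/884301) = -78527*1/884301 = -78527/884301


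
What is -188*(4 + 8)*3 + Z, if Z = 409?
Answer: -6359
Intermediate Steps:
-188*(4 + 8)*3 + Z = -188*(4 + 8)*3 + 409 = -2256*3 + 409 = -188*36 + 409 = -6768 + 409 = -6359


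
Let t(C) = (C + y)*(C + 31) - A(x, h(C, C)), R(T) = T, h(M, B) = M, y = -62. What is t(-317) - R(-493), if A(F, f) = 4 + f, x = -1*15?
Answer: 109200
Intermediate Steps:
x = -15
t(C) = -4 - C + (-62 + C)*(31 + C) (t(C) = (C - 62)*(C + 31) - (4 + C) = (-62 + C)*(31 + C) + (-4 - C) = -4 - C + (-62 + C)*(31 + C))
t(-317) - R(-493) = (-1926 + (-317)² - 32*(-317)) - 1*(-493) = (-1926 + 100489 + 10144) + 493 = 108707 + 493 = 109200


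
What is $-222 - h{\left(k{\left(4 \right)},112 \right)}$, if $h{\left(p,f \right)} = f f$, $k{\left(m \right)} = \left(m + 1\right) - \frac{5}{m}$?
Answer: $-12766$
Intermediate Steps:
$k{\left(m \right)} = 1 + m - \frac{5}{m}$ ($k{\left(m \right)} = \left(1 + m\right) - \frac{5}{m} = 1 + m - \frac{5}{m}$)
$h{\left(p,f \right)} = f^{2}$
$-222 - h{\left(k{\left(4 \right)},112 \right)} = -222 - 112^{2} = -222 - 12544 = -12766$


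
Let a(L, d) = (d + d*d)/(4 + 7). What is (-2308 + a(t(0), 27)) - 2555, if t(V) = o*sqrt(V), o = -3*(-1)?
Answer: -52737/11 ≈ -4794.3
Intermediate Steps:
o = 3
t(V) = 3*sqrt(V)
a(L, d) = d/11 + d**2/11 (a(L, d) = (d + d**2)/11 = (d + d**2)*(1/11) = d/11 + d**2/11)
(-2308 + a(t(0), 27)) - 2555 = (-2308 + (1/11)*27*(1 + 27)) - 2555 = (-2308 + (1/11)*27*28) - 2555 = (-2308 + 756/11) - 2555 = -24632/11 - 2555 = -52737/11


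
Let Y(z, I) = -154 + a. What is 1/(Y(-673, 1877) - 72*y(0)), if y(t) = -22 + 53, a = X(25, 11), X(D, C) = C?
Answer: -1/2375 ≈ -0.00042105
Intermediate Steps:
a = 11
Y(z, I) = -143 (Y(z, I) = -154 + 11 = -143)
y(t) = 31
1/(Y(-673, 1877) - 72*y(0)) = 1/(-143 - 72*31) = 1/(-143 - 2232) = 1/(-2375) = -1/2375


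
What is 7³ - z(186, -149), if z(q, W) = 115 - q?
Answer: 414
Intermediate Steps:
7³ - z(186, -149) = 7³ - (115 - 1*186) = 343 - (115 - 186) = 343 - 1*(-71) = 343 + 71 = 414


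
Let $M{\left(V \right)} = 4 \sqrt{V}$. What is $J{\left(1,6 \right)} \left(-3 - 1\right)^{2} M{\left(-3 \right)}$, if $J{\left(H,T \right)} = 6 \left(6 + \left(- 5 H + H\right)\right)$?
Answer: $768 i \sqrt{3} \approx 1330.2 i$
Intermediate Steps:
$J{\left(H,T \right)} = 36 - 24 H$ ($J{\left(H,T \right)} = 6 \left(6 - 4 H\right) = 36 - 24 H$)
$J{\left(1,6 \right)} \left(-3 - 1\right)^{2} M{\left(-3 \right)} = \left(36 - 24\right) \left(-3 - 1\right)^{2} \cdot 4 \sqrt{-3} = \left(36 - 24\right) \left(-4\right)^{2} \cdot 4 i \sqrt{3} = 12 \cdot 16 \cdot 4 i \sqrt{3} = 192 \cdot 4 i \sqrt{3} = 768 i \sqrt{3}$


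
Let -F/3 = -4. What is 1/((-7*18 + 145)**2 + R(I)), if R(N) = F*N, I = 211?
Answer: 1/2893 ≈ 0.00034566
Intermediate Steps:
F = 12 (F = -3*(-4) = 12)
R(N) = 12*N
1/((-7*18 + 145)**2 + R(I)) = 1/((-7*18 + 145)**2 + 12*211) = 1/((-126 + 145)**2 + 2532) = 1/(19**2 + 2532) = 1/(361 + 2532) = 1/2893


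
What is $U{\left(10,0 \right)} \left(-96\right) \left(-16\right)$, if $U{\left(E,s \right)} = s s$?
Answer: $0$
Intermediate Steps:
$U{\left(E,s \right)} = s^{2}$
$U{\left(10,0 \right)} \left(-96\right) \left(-16\right) = 0^{2} \left(-96\right) \left(-16\right) = 0 \left(-96\right) \left(-16\right) = 0 \left(-16\right) = 0$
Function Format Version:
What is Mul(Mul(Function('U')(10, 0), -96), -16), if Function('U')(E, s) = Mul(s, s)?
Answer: 0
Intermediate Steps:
Function('U')(E, s) = Pow(s, 2)
Mul(Mul(Function('U')(10, 0), -96), -16) = Mul(Mul(Pow(0, 2), -96), -16) = Mul(Mul(0, -96), -16) = Mul(0, -16) = 0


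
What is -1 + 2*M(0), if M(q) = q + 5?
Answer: 9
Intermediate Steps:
M(q) = 5 + q
-1 + 2*M(0) = -1 + 2*(5 + 0) = -1 + 2*5 = -1 + 10 = 9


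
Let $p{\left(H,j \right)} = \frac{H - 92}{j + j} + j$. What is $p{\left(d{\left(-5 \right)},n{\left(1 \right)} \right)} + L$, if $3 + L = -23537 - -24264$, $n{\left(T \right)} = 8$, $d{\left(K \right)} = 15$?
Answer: $\frac{11635}{16} \approx 727.19$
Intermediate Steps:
$p{\left(H,j \right)} = j + \frac{-92 + H}{2 j}$ ($p{\left(H,j \right)} = \frac{-92 + H}{2 j} + j = j + \frac{-92 + H}{2 j}$)
$L = 724$ ($L = -3 - -727 = -3 + \left(-23537 + 24264\right) = -3 + 727 = 724$)
$p{\left(d{\left(-5 \right)},n{\left(1 \right)} \right)} + L = \frac{-46 + 8^{2} + \frac{1}{2} \cdot 15}{8} + 724 = \frac{-46 + 64 + \frac{15}{2}}{8} + 724 = \frac{1}{8} \cdot \frac{51}{2} + 724 = \frac{51}{16} + 724 = \frac{11635}{16}$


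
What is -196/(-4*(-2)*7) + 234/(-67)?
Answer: -937/134 ≈ -6.9925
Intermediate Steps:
-196/(-4*(-2)*7) + 234/(-67) = -196/(8*7) + 234*(-1/67) = -196/56 - 234/67 = -196*1/56 - 234/67 = -7/2 - 234/67 = -937/134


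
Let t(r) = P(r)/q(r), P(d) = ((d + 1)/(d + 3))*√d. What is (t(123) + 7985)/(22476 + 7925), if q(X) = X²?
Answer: 7985/30401 + 62*√123/28976013927 ≈ 0.26266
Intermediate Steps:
P(d) = √d*(1 + d)/(3 + d) (P(d) = ((1 + d)/(3 + d))*√d = √d*(1 + d)/(3 + d))
t(r) = (1 + r)/(r^(3/2)*(3 + r)) (t(r) = (√r*(1 + r)/(3 + r))/(r²) = (√r*(1 + r)/(3 + r))/r² = (1 + r)/(r^(3/2)*(3 + r)))
(t(123) + 7985)/(22476 + 7925) = ((1 + 123)/(123^(3/2)*(3 + 123)) + 7985)/(22476 + 7925) = ((√123/15129)*124/126 + 7985)/30401 = ((√123/15129)*(1/126)*124 + 7985)*(1/30401) = (62*√123/953127 + 7985)*(1/30401) = (7985 + 62*√123/953127)*(1/30401) = 7985/30401 + 62*√123/28976013927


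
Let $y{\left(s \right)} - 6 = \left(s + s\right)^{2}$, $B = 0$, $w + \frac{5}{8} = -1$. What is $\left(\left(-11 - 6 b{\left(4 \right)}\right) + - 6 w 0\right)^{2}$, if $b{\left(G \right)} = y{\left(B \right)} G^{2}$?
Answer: $344569$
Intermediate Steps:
$w = - \frac{13}{8}$ ($w = - \frac{5}{8} - 1 = - \frac{13}{8} \approx -1.625$)
$y{\left(s \right)} = 6 + 4 s^{2}$ ($y{\left(s \right)} = 6 + \left(s + s\right)^{2} = 6 + \left(2 s\right)^{2} = 6 + 4 s^{2}$)
$b{\left(G \right)} = 6 G^{2}$ ($b{\left(G \right)} = \left(6 + 4 \cdot 0^{2}\right) G^{2} = \left(6 + 4 \cdot 0\right) G^{2} = \left(6 + 0\right) G^{2} = 6 G^{2}$)
$\left(\left(-11 - 6 b{\left(4 \right)}\right) + - 6 w 0\right)^{2} = \left(\left(-11 - 6 \cdot 6 \cdot 4^{2}\right) + \left(-6\right) \left(- \frac{13}{8}\right) 0\right)^{2} = \left(\left(-11 - 6 \cdot 6 \cdot 16\right) + \frac{39}{4} \cdot 0\right)^{2} = \left(\left(-11 - 576\right) + 0\right)^{2} = \left(-587 + 0\right)^{2} = \left(-587\right)^{2} = 344569$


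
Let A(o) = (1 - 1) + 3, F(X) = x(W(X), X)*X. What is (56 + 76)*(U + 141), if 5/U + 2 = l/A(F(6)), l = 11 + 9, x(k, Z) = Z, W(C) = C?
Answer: 131274/7 ≈ 18753.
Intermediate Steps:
F(X) = X² (F(X) = X*X = X²)
A(o) = 3 (A(o) = 0 + 3 = 3)
l = 20
U = 15/14 (U = 5/(-2 + 20/3) = 5/(14/3) = 5*(3/14) = 15/14 ≈ 1.0714)
(56 + 76)*(U + 141) = (56 + 76)*(15/14 + 141) = 132*(1989/14) = 131274/7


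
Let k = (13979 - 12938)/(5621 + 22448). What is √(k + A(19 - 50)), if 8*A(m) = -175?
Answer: I*√275286549086/112276 ≈ 4.6731*I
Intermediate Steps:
k = 1041/28069 ≈ 0.037087
A(m) = -175/8 (A(m) = (⅛)*(-175) = -175/8)
√(k + A(19 - 50)) = √(1041/28069 - 175/8) = √(-4903747/224552) = I*√275286549086/112276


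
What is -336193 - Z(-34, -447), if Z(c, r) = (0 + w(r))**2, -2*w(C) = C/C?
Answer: -1344773/4 ≈ -3.3619e+5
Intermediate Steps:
w(C) = -1/2 (w(C) = -C/(2*C) = -1/2*1 = -1/2)
Z(c, r) = 1/4 (Z(c, r) = (0 - 1/2)**2 = (-1/2)**2 = 1/4)
-336193 - Z(-34, -447) = -336193 - 1*1/4 = -336193 - 1/4 = -1344773/4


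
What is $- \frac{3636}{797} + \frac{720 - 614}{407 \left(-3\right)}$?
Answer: $- \frac{4524038}{973137} \approx -4.6489$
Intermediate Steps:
$- \frac{3636}{797} + \frac{720 - 614}{407 \left(-3\right)} = \left(-3636\right) \frac{1}{797} + \frac{720 - 614}{-1221} = - \frac{3636}{797} + 106 \left(- \frac{1}{1221}\right) = - \frac{3636}{797} - \frac{106}{1221} = - \frac{4524038}{973137}$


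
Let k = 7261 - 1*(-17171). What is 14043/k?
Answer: 4681/8144 ≈ 0.57478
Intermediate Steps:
k = 24432 (k = 7261 + 17171 = 24432)
14043/k = 14043/24432 = 14043*(1/24432) = 4681/8144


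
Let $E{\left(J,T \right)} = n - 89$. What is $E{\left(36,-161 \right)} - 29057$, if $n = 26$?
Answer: $-29120$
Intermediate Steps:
$E{\left(J,T \right)} = -63$ ($E{\left(J,T \right)} = 26 - 89 = -63$)
$E{\left(36,-161 \right)} - 29057 = -63 - 29057 = -29120$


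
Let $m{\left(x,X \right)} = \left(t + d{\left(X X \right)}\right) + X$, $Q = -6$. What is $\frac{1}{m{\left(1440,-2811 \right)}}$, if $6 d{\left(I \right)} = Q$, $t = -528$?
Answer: $- \frac{1}{3340} \approx -0.0002994$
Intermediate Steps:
$d{\left(I \right)} = -1$ ($d{\left(I \right)} = \frac{1}{6} \left(-6\right) = -1$)
$m{\left(x,X \right)} = -529 + X$ ($m{\left(x,X \right)} = \left(-528 - 1\right) + X = -529 + X$)
$\frac{1}{m{\left(1440,-2811 \right)}} = \frac{1}{-529 - 2811} = \frac{1}{-3340} = - \frac{1}{3340}$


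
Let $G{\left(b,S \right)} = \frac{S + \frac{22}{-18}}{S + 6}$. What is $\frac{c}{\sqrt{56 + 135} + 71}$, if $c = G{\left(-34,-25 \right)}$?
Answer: $\frac{8378}{414675} - \frac{118 \sqrt{191}}{414675} \approx 0.016271$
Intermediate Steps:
$G{\left(b,S \right)} = \frac{- \frac{11}{9} + S}{6 + S}$ ($G{\left(b,S \right)} = \frac{S + 22 \left(- \frac{1}{18}\right)}{6 + S} = \frac{S - \frac{11}{9}}{6 + S} = \frac{- \frac{11}{9} + S}{6 + S}$)
$c = \frac{236}{171}$ ($c = \frac{- \frac{11}{9} - 25}{6 - 25} = \frac{1}{-19} \left(- \frac{236}{9}\right) = \left(- \frac{1}{19}\right) \left(- \frac{236}{9}\right) = \frac{236}{171} \approx 1.3801$)
$\frac{c}{\sqrt{56 + 135} + 71} = \frac{236}{171 \left(\sqrt{56 + 135} + 71\right)} = \frac{236}{171 \left(\sqrt{191} + 71\right)} = \frac{236}{171 \left(71 + \sqrt{191}\right)}$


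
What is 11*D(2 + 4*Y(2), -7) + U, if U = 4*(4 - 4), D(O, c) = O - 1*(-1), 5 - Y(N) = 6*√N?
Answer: 253 - 264*√2 ≈ -120.35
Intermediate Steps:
Y(N) = 5 - 6*√N
D(O, c) = 1 + O (D(O, c) = O + 1 = 1 + O)
U = 0 (U = 4*0 = 0)
11*D(2 + 4*Y(2), -7) + U = 11*(1 + (2 + 4*(5 - 6*√2))) + 0 = 11*(1 + (2 + (20 - 24*√2))) + 0 = 11*(1 + (22 - 24*√2)) + 0 = 11*(23 - 24*√2) + 0 = (253 - 264*√2) + 0 = 253 - 264*√2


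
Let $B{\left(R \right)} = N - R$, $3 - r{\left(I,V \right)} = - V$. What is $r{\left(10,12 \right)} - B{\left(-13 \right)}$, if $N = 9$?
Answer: $-7$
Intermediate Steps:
$r{\left(I,V \right)} = 3 + V$ ($r{\left(I,V \right)} = 3 - - V = 3 + V$)
$B{\left(R \right)} = 9 - R$
$r{\left(10,12 \right)} - B{\left(-13 \right)} = \left(3 + 12\right) - \left(9 - -13\right) = 15 - \left(9 + 13\right) = 15 - 22 = -7$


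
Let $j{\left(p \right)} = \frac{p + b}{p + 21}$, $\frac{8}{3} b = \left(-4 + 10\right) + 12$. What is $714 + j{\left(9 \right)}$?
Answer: $\frac{28581}{40} \approx 714.53$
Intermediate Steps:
$b = \frac{27}{4}$ ($b = \frac{3 \left(\left(-4 + 10\right) + 12\right)}{8} = \frac{3 \left(6 + 12\right)}{8} = \frac{3}{8} \cdot 18 = \frac{27}{4} \approx 6.75$)
$j{\left(p \right)} = \frac{\frac{27}{4} + p}{21 + p}$ ($j{\left(p \right)} = \frac{p + \frac{27}{4}}{p + 21} = \frac{\frac{27}{4} + p}{21 + p}$)
$714 + j{\left(9 \right)} = 714 + \frac{\frac{27}{4} + 9}{21 + 9} = 714 + \frac{1}{30} \cdot \frac{63}{4} = 714 + \frac{21}{40} = \frac{28581}{40}$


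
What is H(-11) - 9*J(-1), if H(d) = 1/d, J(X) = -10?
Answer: 989/11 ≈ 89.909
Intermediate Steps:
H(-11) - 9*J(-1) = 1/(-11) - 9*(-10) = -1/11 + 90 = 989/11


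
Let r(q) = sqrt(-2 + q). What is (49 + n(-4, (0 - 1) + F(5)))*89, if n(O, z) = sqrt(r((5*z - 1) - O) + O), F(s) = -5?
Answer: 4361 + 89*sqrt(-4 + I*sqrt(29)) ≈ 4464.6 + 205.94*I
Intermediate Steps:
n(O, z) = sqrt(O + sqrt(-3 - O + 5*z)) (n(O, z) = sqrt(sqrt(-2 + ((5*z - 1) - O)) + O) = sqrt(sqrt(-2 + ((-1 + 5*z) - O)) + O) = sqrt(sqrt(-2 + (-1 - O + 5*z)) + O) = sqrt(sqrt(-3 - O + 5*z) + O) = sqrt(O + sqrt(-3 - O + 5*z)))
(49 + n(-4, (0 - 1) + F(5)))*89 = (49 + sqrt(-4 + sqrt(-3 - 1*(-4) + 5*((0 - 1) - 5))))*89 = (49 + sqrt(-4 + sqrt(-3 + 4 + 5*(-1 - 5))))*89 = (49 + sqrt(-4 + sqrt(-3 + 4 + 5*(-6))))*89 = (49 + sqrt(-4 + sqrt(-3 + 4 - 30)))*89 = (49 + sqrt(-4 + sqrt(-29)))*89 = (49 + sqrt(-4 + I*sqrt(29)))*89 = 4361 + 89*sqrt(-4 + I*sqrt(29))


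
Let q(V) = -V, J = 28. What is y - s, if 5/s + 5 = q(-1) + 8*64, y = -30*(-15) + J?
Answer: 242819/508 ≈ 477.99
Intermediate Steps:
y = 478 (y = -30*(-15) + 28 = 450 + 28 = 478)
s = 5/508 (s = 5/(-5 + (-1*(-1) + 8*64)) = 5/(-5 + (1 + 512)) = 5/(-5 + 513) = 5/508 ≈ 0.0098425)
y - s = 478 - 1*5/508 = 478 - 5/508 = 242819/508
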